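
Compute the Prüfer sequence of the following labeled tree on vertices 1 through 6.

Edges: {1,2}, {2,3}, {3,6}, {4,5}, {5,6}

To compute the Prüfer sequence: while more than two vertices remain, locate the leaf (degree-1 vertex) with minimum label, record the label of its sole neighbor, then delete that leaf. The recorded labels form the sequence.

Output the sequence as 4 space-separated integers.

Step 1: leaves = {1,4}. Remove smallest leaf 1, emit neighbor 2.
Step 2: leaves = {2,4}. Remove smallest leaf 2, emit neighbor 3.
Step 3: leaves = {3,4}. Remove smallest leaf 3, emit neighbor 6.
Step 4: leaves = {4,6}. Remove smallest leaf 4, emit neighbor 5.
Done: 2 vertices remain (5, 6). Sequence = [2 3 6 5]

Answer: 2 3 6 5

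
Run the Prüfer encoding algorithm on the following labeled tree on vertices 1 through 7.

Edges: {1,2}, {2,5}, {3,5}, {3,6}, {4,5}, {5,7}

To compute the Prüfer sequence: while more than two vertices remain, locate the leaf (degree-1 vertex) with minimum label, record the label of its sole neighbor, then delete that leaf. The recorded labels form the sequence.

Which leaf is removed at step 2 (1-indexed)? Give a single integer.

Step 1: current leaves = {1,4,6,7}. Remove leaf 1 (neighbor: 2).
Step 2: current leaves = {2,4,6,7}. Remove leaf 2 (neighbor: 5).

Answer: 2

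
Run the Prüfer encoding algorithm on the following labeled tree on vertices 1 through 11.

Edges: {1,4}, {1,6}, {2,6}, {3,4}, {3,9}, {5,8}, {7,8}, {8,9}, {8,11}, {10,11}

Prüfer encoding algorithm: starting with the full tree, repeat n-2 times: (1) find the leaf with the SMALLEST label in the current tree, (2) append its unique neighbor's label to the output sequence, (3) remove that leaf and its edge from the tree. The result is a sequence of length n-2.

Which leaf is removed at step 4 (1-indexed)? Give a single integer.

Answer: 1

Derivation:
Step 1: current leaves = {2,5,7,10}. Remove leaf 2 (neighbor: 6).
Step 2: current leaves = {5,6,7,10}. Remove leaf 5 (neighbor: 8).
Step 3: current leaves = {6,7,10}. Remove leaf 6 (neighbor: 1).
Step 4: current leaves = {1,7,10}. Remove leaf 1 (neighbor: 4).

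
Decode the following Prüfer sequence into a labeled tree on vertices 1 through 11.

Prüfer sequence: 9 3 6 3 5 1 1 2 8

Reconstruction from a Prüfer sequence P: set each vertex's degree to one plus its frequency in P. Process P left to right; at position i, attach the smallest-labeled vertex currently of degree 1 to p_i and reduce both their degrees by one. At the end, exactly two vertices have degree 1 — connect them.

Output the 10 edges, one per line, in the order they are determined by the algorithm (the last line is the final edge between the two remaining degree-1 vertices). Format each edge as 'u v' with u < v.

Initial degrees: {1:3, 2:2, 3:3, 4:1, 5:2, 6:2, 7:1, 8:2, 9:2, 10:1, 11:1}
Step 1: smallest deg-1 vertex = 4, p_1 = 9. Add edge {4,9}. Now deg[4]=0, deg[9]=1.
Step 2: smallest deg-1 vertex = 7, p_2 = 3. Add edge {3,7}. Now deg[7]=0, deg[3]=2.
Step 3: smallest deg-1 vertex = 9, p_3 = 6. Add edge {6,9}. Now deg[9]=0, deg[6]=1.
Step 4: smallest deg-1 vertex = 6, p_4 = 3. Add edge {3,6}. Now deg[6]=0, deg[3]=1.
Step 5: smallest deg-1 vertex = 3, p_5 = 5. Add edge {3,5}. Now deg[3]=0, deg[5]=1.
Step 6: smallest deg-1 vertex = 5, p_6 = 1. Add edge {1,5}. Now deg[5]=0, deg[1]=2.
Step 7: smallest deg-1 vertex = 10, p_7 = 1. Add edge {1,10}. Now deg[10]=0, deg[1]=1.
Step 8: smallest deg-1 vertex = 1, p_8 = 2. Add edge {1,2}. Now deg[1]=0, deg[2]=1.
Step 9: smallest deg-1 vertex = 2, p_9 = 8. Add edge {2,8}. Now deg[2]=0, deg[8]=1.
Final: two remaining deg-1 vertices are 8, 11. Add edge {8,11}.

Answer: 4 9
3 7
6 9
3 6
3 5
1 5
1 10
1 2
2 8
8 11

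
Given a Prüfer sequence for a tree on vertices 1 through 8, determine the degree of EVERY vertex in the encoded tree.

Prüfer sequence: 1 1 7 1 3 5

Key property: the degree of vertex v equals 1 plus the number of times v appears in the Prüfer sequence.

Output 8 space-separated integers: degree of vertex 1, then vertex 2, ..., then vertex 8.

Answer: 4 1 2 1 2 1 2 1

Derivation:
p_1 = 1: count[1] becomes 1
p_2 = 1: count[1] becomes 2
p_3 = 7: count[7] becomes 1
p_4 = 1: count[1] becomes 3
p_5 = 3: count[3] becomes 1
p_6 = 5: count[5] becomes 1
Degrees (1 + count): deg[1]=1+3=4, deg[2]=1+0=1, deg[3]=1+1=2, deg[4]=1+0=1, deg[5]=1+1=2, deg[6]=1+0=1, deg[7]=1+1=2, deg[8]=1+0=1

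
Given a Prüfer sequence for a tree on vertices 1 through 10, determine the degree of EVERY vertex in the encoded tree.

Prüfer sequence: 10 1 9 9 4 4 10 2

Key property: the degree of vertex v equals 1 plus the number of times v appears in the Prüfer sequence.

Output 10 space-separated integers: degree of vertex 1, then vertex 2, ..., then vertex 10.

p_1 = 10: count[10] becomes 1
p_2 = 1: count[1] becomes 1
p_3 = 9: count[9] becomes 1
p_4 = 9: count[9] becomes 2
p_5 = 4: count[4] becomes 1
p_6 = 4: count[4] becomes 2
p_7 = 10: count[10] becomes 2
p_8 = 2: count[2] becomes 1
Degrees (1 + count): deg[1]=1+1=2, deg[2]=1+1=2, deg[3]=1+0=1, deg[4]=1+2=3, deg[5]=1+0=1, deg[6]=1+0=1, deg[7]=1+0=1, deg[8]=1+0=1, deg[9]=1+2=3, deg[10]=1+2=3

Answer: 2 2 1 3 1 1 1 1 3 3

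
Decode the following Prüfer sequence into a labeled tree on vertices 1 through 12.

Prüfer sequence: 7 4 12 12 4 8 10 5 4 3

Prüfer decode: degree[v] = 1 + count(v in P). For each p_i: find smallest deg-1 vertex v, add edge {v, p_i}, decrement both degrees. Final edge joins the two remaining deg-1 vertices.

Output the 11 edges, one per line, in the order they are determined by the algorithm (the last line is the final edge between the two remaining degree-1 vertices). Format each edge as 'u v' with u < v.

Answer: 1 7
2 4
6 12
7 12
4 9
8 11
8 10
5 10
4 5
3 4
3 12

Derivation:
Initial degrees: {1:1, 2:1, 3:2, 4:4, 5:2, 6:1, 7:2, 8:2, 9:1, 10:2, 11:1, 12:3}
Step 1: smallest deg-1 vertex = 1, p_1 = 7. Add edge {1,7}. Now deg[1]=0, deg[7]=1.
Step 2: smallest deg-1 vertex = 2, p_2 = 4. Add edge {2,4}. Now deg[2]=0, deg[4]=3.
Step 3: smallest deg-1 vertex = 6, p_3 = 12. Add edge {6,12}. Now deg[6]=0, deg[12]=2.
Step 4: smallest deg-1 vertex = 7, p_4 = 12. Add edge {7,12}. Now deg[7]=0, deg[12]=1.
Step 5: smallest deg-1 vertex = 9, p_5 = 4. Add edge {4,9}. Now deg[9]=0, deg[4]=2.
Step 6: smallest deg-1 vertex = 11, p_6 = 8. Add edge {8,11}. Now deg[11]=0, deg[8]=1.
Step 7: smallest deg-1 vertex = 8, p_7 = 10. Add edge {8,10}. Now deg[8]=0, deg[10]=1.
Step 8: smallest deg-1 vertex = 10, p_8 = 5. Add edge {5,10}. Now deg[10]=0, deg[5]=1.
Step 9: smallest deg-1 vertex = 5, p_9 = 4. Add edge {4,5}. Now deg[5]=0, deg[4]=1.
Step 10: smallest deg-1 vertex = 4, p_10 = 3. Add edge {3,4}. Now deg[4]=0, deg[3]=1.
Final: two remaining deg-1 vertices are 3, 12. Add edge {3,12}.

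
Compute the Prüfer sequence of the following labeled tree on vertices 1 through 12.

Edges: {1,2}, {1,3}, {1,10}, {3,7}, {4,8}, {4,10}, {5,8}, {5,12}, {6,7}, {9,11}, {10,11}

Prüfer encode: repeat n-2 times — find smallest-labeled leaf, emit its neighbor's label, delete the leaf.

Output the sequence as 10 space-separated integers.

Answer: 1 7 3 1 10 11 10 4 8 5

Derivation:
Step 1: leaves = {2,6,9,12}. Remove smallest leaf 2, emit neighbor 1.
Step 2: leaves = {6,9,12}. Remove smallest leaf 6, emit neighbor 7.
Step 3: leaves = {7,9,12}. Remove smallest leaf 7, emit neighbor 3.
Step 4: leaves = {3,9,12}. Remove smallest leaf 3, emit neighbor 1.
Step 5: leaves = {1,9,12}. Remove smallest leaf 1, emit neighbor 10.
Step 6: leaves = {9,12}. Remove smallest leaf 9, emit neighbor 11.
Step 7: leaves = {11,12}. Remove smallest leaf 11, emit neighbor 10.
Step 8: leaves = {10,12}. Remove smallest leaf 10, emit neighbor 4.
Step 9: leaves = {4,12}. Remove smallest leaf 4, emit neighbor 8.
Step 10: leaves = {8,12}. Remove smallest leaf 8, emit neighbor 5.
Done: 2 vertices remain (5, 12). Sequence = [1 7 3 1 10 11 10 4 8 5]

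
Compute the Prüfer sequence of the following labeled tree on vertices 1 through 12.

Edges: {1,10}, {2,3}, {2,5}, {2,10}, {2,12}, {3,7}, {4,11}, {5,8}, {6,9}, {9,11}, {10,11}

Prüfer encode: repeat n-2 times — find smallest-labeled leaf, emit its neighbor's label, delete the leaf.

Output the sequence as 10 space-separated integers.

Answer: 10 11 9 3 2 5 2 11 10 2

Derivation:
Step 1: leaves = {1,4,6,7,8,12}. Remove smallest leaf 1, emit neighbor 10.
Step 2: leaves = {4,6,7,8,12}. Remove smallest leaf 4, emit neighbor 11.
Step 3: leaves = {6,7,8,12}. Remove smallest leaf 6, emit neighbor 9.
Step 4: leaves = {7,8,9,12}. Remove smallest leaf 7, emit neighbor 3.
Step 5: leaves = {3,8,9,12}. Remove smallest leaf 3, emit neighbor 2.
Step 6: leaves = {8,9,12}. Remove smallest leaf 8, emit neighbor 5.
Step 7: leaves = {5,9,12}. Remove smallest leaf 5, emit neighbor 2.
Step 8: leaves = {9,12}. Remove smallest leaf 9, emit neighbor 11.
Step 9: leaves = {11,12}. Remove smallest leaf 11, emit neighbor 10.
Step 10: leaves = {10,12}. Remove smallest leaf 10, emit neighbor 2.
Done: 2 vertices remain (2, 12). Sequence = [10 11 9 3 2 5 2 11 10 2]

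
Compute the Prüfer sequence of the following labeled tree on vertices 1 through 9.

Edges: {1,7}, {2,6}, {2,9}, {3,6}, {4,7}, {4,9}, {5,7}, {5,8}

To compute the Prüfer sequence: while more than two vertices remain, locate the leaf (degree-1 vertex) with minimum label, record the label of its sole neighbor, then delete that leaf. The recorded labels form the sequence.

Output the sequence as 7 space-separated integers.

Answer: 7 6 2 9 5 7 4

Derivation:
Step 1: leaves = {1,3,8}. Remove smallest leaf 1, emit neighbor 7.
Step 2: leaves = {3,8}. Remove smallest leaf 3, emit neighbor 6.
Step 3: leaves = {6,8}. Remove smallest leaf 6, emit neighbor 2.
Step 4: leaves = {2,8}. Remove smallest leaf 2, emit neighbor 9.
Step 5: leaves = {8,9}. Remove smallest leaf 8, emit neighbor 5.
Step 6: leaves = {5,9}. Remove smallest leaf 5, emit neighbor 7.
Step 7: leaves = {7,9}. Remove smallest leaf 7, emit neighbor 4.
Done: 2 vertices remain (4, 9). Sequence = [7 6 2 9 5 7 4]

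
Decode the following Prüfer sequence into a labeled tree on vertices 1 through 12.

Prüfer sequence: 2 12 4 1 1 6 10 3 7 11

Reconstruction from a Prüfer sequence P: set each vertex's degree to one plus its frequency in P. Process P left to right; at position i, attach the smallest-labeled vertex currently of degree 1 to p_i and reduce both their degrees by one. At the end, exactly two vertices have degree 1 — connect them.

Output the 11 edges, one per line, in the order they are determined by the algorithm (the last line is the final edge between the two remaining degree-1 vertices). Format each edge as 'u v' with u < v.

Answer: 2 5
2 12
4 8
1 4
1 9
1 6
6 10
3 10
3 7
7 11
11 12

Derivation:
Initial degrees: {1:3, 2:2, 3:2, 4:2, 5:1, 6:2, 7:2, 8:1, 9:1, 10:2, 11:2, 12:2}
Step 1: smallest deg-1 vertex = 5, p_1 = 2. Add edge {2,5}. Now deg[5]=0, deg[2]=1.
Step 2: smallest deg-1 vertex = 2, p_2 = 12. Add edge {2,12}. Now deg[2]=0, deg[12]=1.
Step 3: smallest deg-1 vertex = 8, p_3 = 4. Add edge {4,8}. Now deg[8]=0, deg[4]=1.
Step 4: smallest deg-1 vertex = 4, p_4 = 1. Add edge {1,4}. Now deg[4]=0, deg[1]=2.
Step 5: smallest deg-1 vertex = 9, p_5 = 1. Add edge {1,9}. Now deg[9]=0, deg[1]=1.
Step 6: smallest deg-1 vertex = 1, p_6 = 6. Add edge {1,6}. Now deg[1]=0, deg[6]=1.
Step 7: smallest deg-1 vertex = 6, p_7 = 10. Add edge {6,10}. Now deg[6]=0, deg[10]=1.
Step 8: smallest deg-1 vertex = 10, p_8 = 3. Add edge {3,10}. Now deg[10]=0, deg[3]=1.
Step 9: smallest deg-1 vertex = 3, p_9 = 7. Add edge {3,7}. Now deg[3]=0, deg[7]=1.
Step 10: smallest deg-1 vertex = 7, p_10 = 11. Add edge {7,11}. Now deg[7]=0, deg[11]=1.
Final: two remaining deg-1 vertices are 11, 12. Add edge {11,12}.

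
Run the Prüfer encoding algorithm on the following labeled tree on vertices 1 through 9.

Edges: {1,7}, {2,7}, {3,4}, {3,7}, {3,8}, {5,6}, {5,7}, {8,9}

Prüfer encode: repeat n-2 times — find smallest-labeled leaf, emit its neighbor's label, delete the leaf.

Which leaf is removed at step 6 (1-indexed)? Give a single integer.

Step 1: current leaves = {1,2,4,6,9}. Remove leaf 1 (neighbor: 7).
Step 2: current leaves = {2,4,6,9}. Remove leaf 2 (neighbor: 7).
Step 3: current leaves = {4,6,9}. Remove leaf 4 (neighbor: 3).
Step 4: current leaves = {6,9}. Remove leaf 6 (neighbor: 5).
Step 5: current leaves = {5,9}. Remove leaf 5 (neighbor: 7).
Step 6: current leaves = {7,9}. Remove leaf 7 (neighbor: 3).

Answer: 7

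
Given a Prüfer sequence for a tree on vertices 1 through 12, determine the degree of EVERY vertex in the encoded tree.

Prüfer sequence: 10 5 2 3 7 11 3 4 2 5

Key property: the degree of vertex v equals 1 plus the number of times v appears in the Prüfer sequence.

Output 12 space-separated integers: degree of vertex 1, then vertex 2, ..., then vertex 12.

Answer: 1 3 3 2 3 1 2 1 1 2 2 1

Derivation:
p_1 = 10: count[10] becomes 1
p_2 = 5: count[5] becomes 1
p_3 = 2: count[2] becomes 1
p_4 = 3: count[3] becomes 1
p_5 = 7: count[7] becomes 1
p_6 = 11: count[11] becomes 1
p_7 = 3: count[3] becomes 2
p_8 = 4: count[4] becomes 1
p_9 = 2: count[2] becomes 2
p_10 = 5: count[5] becomes 2
Degrees (1 + count): deg[1]=1+0=1, deg[2]=1+2=3, deg[3]=1+2=3, deg[4]=1+1=2, deg[5]=1+2=3, deg[6]=1+0=1, deg[7]=1+1=2, deg[8]=1+0=1, deg[9]=1+0=1, deg[10]=1+1=2, deg[11]=1+1=2, deg[12]=1+0=1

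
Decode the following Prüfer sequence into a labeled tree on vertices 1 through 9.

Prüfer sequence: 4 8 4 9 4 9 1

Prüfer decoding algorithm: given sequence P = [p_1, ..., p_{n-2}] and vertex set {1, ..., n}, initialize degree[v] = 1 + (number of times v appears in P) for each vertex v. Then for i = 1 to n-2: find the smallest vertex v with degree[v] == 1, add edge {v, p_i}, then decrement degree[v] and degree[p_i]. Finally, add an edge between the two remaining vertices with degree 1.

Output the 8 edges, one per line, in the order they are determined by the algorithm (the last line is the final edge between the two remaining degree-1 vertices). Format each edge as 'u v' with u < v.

Answer: 2 4
3 8
4 5
6 9
4 7
4 9
1 8
1 9

Derivation:
Initial degrees: {1:2, 2:1, 3:1, 4:4, 5:1, 6:1, 7:1, 8:2, 9:3}
Step 1: smallest deg-1 vertex = 2, p_1 = 4. Add edge {2,4}. Now deg[2]=0, deg[4]=3.
Step 2: smallest deg-1 vertex = 3, p_2 = 8. Add edge {3,8}. Now deg[3]=0, deg[8]=1.
Step 3: smallest deg-1 vertex = 5, p_3 = 4. Add edge {4,5}. Now deg[5]=0, deg[4]=2.
Step 4: smallest deg-1 vertex = 6, p_4 = 9. Add edge {6,9}. Now deg[6]=0, deg[9]=2.
Step 5: smallest deg-1 vertex = 7, p_5 = 4. Add edge {4,7}. Now deg[7]=0, deg[4]=1.
Step 6: smallest deg-1 vertex = 4, p_6 = 9. Add edge {4,9}. Now deg[4]=0, deg[9]=1.
Step 7: smallest deg-1 vertex = 8, p_7 = 1. Add edge {1,8}. Now deg[8]=0, deg[1]=1.
Final: two remaining deg-1 vertices are 1, 9. Add edge {1,9}.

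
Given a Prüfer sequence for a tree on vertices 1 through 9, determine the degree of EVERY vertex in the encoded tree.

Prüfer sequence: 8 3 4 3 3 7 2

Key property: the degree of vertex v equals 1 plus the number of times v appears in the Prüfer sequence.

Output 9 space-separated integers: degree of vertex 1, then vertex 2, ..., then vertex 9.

Answer: 1 2 4 2 1 1 2 2 1

Derivation:
p_1 = 8: count[8] becomes 1
p_2 = 3: count[3] becomes 1
p_3 = 4: count[4] becomes 1
p_4 = 3: count[3] becomes 2
p_5 = 3: count[3] becomes 3
p_6 = 7: count[7] becomes 1
p_7 = 2: count[2] becomes 1
Degrees (1 + count): deg[1]=1+0=1, deg[2]=1+1=2, deg[3]=1+3=4, deg[4]=1+1=2, deg[5]=1+0=1, deg[6]=1+0=1, deg[7]=1+1=2, deg[8]=1+1=2, deg[9]=1+0=1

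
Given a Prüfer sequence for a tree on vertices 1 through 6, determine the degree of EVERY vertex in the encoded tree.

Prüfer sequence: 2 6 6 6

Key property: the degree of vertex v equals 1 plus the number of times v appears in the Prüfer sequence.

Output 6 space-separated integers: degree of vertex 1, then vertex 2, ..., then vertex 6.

Answer: 1 2 1 1 1 4

Derivation:
p_1 = 2: count[2] becomes 1
p_2 = 6: count[6] becomes 1
p_3 = 6: count[6] becomes 2
p_4 = 6: count[6] becomes 3
Degrees (1 + count): deg[1]=1+0=1, deg[2]=1+1=2, deg[3]=1+0=1, deg[4]=1+0=1, deg[5]=1+0=1, deg[6]=1+3=4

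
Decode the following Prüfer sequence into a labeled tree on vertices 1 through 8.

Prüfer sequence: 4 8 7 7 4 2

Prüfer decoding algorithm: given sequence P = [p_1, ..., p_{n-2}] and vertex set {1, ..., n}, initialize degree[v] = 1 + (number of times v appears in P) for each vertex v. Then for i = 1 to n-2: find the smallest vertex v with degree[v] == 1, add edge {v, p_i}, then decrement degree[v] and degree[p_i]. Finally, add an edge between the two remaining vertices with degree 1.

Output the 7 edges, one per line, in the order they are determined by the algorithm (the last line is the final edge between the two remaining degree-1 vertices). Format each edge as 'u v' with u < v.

Answer: 1 4
3 8
5 7
6 7
4 7
2 4
2 8

Derivation:
Initial degrees: {1:1, 2:2, 3:1, 4:3, 5:1, 6:1, 7:3, 8:2}
Step 1: smallest deg-1 vertex = 1, p_1 = 4. Add edge {1,4}. Now deg[1]=0, deg[4]=2.
Step 2: smallest deg-1 vertex = 3, p_2 = 8. Add edge {3,8}. Now deg[3]=0, deg[8]=1.
Step 3: smallest deg-1 vertex = 5, p_3 = 7. Add edge {5,7}. Now deg[5]=0, deg[7]=2.
Step 4: smallest deg-1 vertex = 6, p_4 = 7. Add edge {6,7}. Now deg[6]=0, deg[7]=1.
Step 5: smallest deg-1 vertex = 7, p_5 = 4. Add edge {4,7}. Now deg[7]=0, deg[4]=1.
Step 6: smallest deg-1 vertex = 4, p_6 = 2. Add edge {2,4}. Now deg[4]=0, deg[2]=1.
Final: two remaining deg-1 vertices are 2, 8. Add edge {2,8}.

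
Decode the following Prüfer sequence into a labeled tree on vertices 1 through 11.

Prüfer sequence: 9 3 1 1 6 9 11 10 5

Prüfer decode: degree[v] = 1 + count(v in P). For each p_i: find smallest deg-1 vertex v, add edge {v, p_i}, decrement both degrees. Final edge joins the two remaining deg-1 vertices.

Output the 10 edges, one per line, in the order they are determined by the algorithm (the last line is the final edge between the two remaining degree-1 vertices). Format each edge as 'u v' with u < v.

Initial degrees: {1:3, 2:1, 3:2, 4:1, 5:2, 6:2, 7:1, 8:1, 9:3, 10:2, 11:2}
Step 1: smallest deg-1 vertex = 2, p_1 = 9. Add edge {2,9}. Now deg[2]=0, deg[9]=2.
Step 2: smallest deg-1 vertex = 4, p_2 = 3. Add edge {3,4}. Now deg[4]=0, deg[3]=1.
Step 3: smallest deg-1 vertex = 3, p_3 = 1. Add edge {1,3}. Now deg[3]=0, deg[1]=2.
Step 4: smallest deg-1 vertex = 7, p_4 = 1. Add edge {1,7}. Now deg[7]=0, deg[1]=1.
Step 5: smallest deg-1 vertex = 1, p_5 = 6. Add edge {1,6}. Now deg[1]=0, deg[6]=1.
Step 6: smallest deg-1 vertex = 6, p_6 = 9. Add edge {6,9}. Now deg[6]=0, deg[9]=1.
Step 7: smallest deg-1 vertex = 8, p_7 = 11. Add edge {8,11}. Now deg[8]=0, deg[11]=1.
Step 8: smallest deg-1 vertex = 9, p_8 = 10. Add edge {9,10}. Now deg[9]=0, deg[10]=1.
Step 9: smallest deg-1 vertex = 10, p_9 = 5. Add edge {5,10}. Now deg[10]=0, deg[5]=1.
Final: two remaining deg-1 vertices are 5, 11. Add edge {5,11}.

Answer: 2 9
3 4
1 3
1 7
1 6
6 9
8 11
9 10
5 10
5 11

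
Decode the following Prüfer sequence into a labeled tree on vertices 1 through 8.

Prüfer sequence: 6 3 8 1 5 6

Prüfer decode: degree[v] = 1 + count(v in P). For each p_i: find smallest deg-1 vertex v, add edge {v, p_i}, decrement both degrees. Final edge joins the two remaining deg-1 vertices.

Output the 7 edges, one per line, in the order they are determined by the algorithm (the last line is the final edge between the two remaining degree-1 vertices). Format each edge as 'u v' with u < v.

Answer: 2 6
3 4
3 8
1 7
1 5
5 6
6 8

Derivation:
Initial degrees: {1:2, 2:1, 3:2, 4:1, 5:2, 6:3, 7:1, 8:2}
Step 1: smallest deg-1 vertex = 2, p_1 = 6. Add edge {2,6}. Now deg[2]=0, deg[6]=2.
Step 2: smallest deg-1 vertex = 4, p_2 = 3. Add edge {3,4}. Now deg[4]=0, deg[3]=1.
Step 3: smallest deg-1 vertex = 3, p_3 = 8. Add edge {3,8}. Now deg[3]=0, deg[8]=1.
Step 4: smallest deg-1 vertex = 7, p_4 = 1. Add edge {1,7}. Now deg[7]=0, deg[1]=1.
Step 5: smallest deg-1 vertex = 1, p_5 = 5. Add edge {1,5}. Now deg[1]=0, deg[5]=1.
Step 6: smallest deg-1 vertex = 5, p_6 = 6. Add edge {5,6}. Now deg[5]=0, deg[6]=1.
Final: two remaining deg-1 vertices are 6, 8. Add edge {6,8}.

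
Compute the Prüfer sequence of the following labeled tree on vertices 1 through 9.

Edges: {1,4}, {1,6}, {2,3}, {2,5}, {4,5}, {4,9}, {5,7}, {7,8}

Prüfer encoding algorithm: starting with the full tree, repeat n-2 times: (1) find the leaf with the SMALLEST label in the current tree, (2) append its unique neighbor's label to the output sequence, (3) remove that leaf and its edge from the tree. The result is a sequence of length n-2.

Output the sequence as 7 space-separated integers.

Answer: 2 5 1 4 7 5 4

Derivation:
Step 1: leaves = {3,6,8,9}. Remove smallest leaf 3, emit neighbor 2.
Step 2: leaves = {2,6,8,9}. Remove smallest leaf 2, emit neighbor 5.
Step 3: leaves = {6,8,9}. Remove smallest leaf 6, emit neighbor 1.
Step 4: leaves = {1,8,9}. Remove smallest leaf 1, emit neighbor 4.
Step 5: leaves = {8,9}. Remove smallest leaf 8, emit neighbor 7.
Step 6: leaves = {7,9}. Remove smallest leaf 7, emit neighbor 5.
Step 7: leaves = {5,9}. Remove smallest leaf 5, emit neighbor 4.
Done: 2 vertices remain (4, 9). Sequence = [2 5 1 4 7 5 4]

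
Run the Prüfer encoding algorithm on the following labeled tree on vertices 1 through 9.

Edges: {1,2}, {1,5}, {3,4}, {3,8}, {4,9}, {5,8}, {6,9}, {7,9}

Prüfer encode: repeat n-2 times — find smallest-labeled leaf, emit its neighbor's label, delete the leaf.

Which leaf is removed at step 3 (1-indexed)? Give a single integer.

Answer: 5

Derivation:
Step 1: current leaves = {2,6,7}. Remove leaf 2 (neighbor: 1).
Step 2: current leaves = {1,6,7}. Remove leaf 1 (neighbor: 5).
Step 3: current leaves = {5,6,7}. Remove leaf 5 (neighbor: 8).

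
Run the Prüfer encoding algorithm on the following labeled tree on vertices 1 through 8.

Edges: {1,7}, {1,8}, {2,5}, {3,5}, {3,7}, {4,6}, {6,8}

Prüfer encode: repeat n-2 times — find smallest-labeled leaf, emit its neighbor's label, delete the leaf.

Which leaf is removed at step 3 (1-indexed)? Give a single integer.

Answer: 5

Derivation:
Step 1: current leaves = {2,4}. Remove leaf 2 (neighbor: 5).
Step 2: current leaves = {4,5}. Remove leaf 4 (neighbor: 6).
Step 3: current leaves = {5,6}. Remove leaf 5 (neighbor: 3).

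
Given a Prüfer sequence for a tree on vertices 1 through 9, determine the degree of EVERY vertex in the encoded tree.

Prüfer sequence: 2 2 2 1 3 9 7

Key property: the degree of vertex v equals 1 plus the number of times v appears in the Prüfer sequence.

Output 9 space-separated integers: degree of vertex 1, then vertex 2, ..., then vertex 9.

Answer: 2 4 2 1 1 1 2 1 2

Derivation:
p_1 = 2: count[2] becomes 1
p_2 = 2: count[2] becomes 2
p_3 = 2: count[2] becomes 3
p_4 = 1: count[1] becomes 1
p_5 = 3: count[3] becomes 1
p_6 = 9: count[9] becomes 1
p_7 = 7: count[7] becomes 1
Degrees (1 + count): deg[1]=1+1=2, deg[2]=1+3=4, deg[3]=1+1=2, deg[4]=1+0=1, deg[5]=1+0=1, deg[6]=1+0=1, deg[7]=1+1=2, deg[8]=1+0=1, deg[9]=1+1=2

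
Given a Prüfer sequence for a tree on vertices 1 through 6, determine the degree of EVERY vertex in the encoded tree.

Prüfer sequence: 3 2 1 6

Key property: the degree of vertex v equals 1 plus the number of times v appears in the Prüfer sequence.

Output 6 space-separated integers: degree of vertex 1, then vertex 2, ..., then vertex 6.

p_1 = 3: count[3] becomes 1
p_2 = 2: count[2] becomes 1
p_3 = 1: count[1] becomes 1
p_4 = 6: count[6] becomes 1
Degrees (1 + count): deg[1]=1+1=2, deg[2]=1+1=2, deg[3]=1+1=2, deg[4]=1+0=1, deg[5]=1+0=1, deg[6]=1+1=2

Answer: 2 2 2 1 1 2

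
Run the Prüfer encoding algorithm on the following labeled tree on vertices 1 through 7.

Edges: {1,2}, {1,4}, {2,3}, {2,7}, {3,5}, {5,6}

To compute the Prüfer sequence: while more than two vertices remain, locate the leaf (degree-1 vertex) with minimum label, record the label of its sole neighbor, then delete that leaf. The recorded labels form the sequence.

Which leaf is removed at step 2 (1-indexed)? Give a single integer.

Step 1: current leaves = {4,6,7}. Remove leaf 4 (neighbor: 1).
Step 2: current leaves = {1,6,7}. Remove leaf 1 (neighbor: 2).

Answer: 1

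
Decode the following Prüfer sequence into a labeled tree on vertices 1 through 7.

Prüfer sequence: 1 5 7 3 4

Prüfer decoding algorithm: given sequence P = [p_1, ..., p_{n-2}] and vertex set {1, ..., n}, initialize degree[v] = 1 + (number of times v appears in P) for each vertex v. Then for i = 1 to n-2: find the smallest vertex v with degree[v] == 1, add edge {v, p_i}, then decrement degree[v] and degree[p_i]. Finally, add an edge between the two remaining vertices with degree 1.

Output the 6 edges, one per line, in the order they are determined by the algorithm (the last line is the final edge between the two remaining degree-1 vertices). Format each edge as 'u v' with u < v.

Answer: 1 2
1 5
5 7
3 6
3 4
4 7

Derivation:
Initial degrees: {1:2, 2:1, 3:2, 4:2, 5:2, 6:1, 7:2}
Step 1: smallest deg-1 vertex = 2, p_1 = 1. Add edge {1,2}. Now deg[2]=0, deg[1]=1.
Step 2: smallest deg-1 vertex = 1, p_2 = 5. Add edge {1,5}. Now deg[1]=0, deg[5]=1.
Step 3: smallest deg-1 vertex = 5, p_3 = 7. Add edge {5,7}. Now deg[5]=0, deg[7]=1.
Step 4: smallest deg-1 vertex = 6, p_4 = 3. Add edge {3,6}. Now deg[6]=0, deg[3]=1.
Step 5: smallest deg-1 vertex = 3, p_5 = 4. Add edge {3,4}. Now deg[3]=0, deg[4]=1.
Final: two remaining deg-1 vertices are 4, 7. Add edge {4,7}.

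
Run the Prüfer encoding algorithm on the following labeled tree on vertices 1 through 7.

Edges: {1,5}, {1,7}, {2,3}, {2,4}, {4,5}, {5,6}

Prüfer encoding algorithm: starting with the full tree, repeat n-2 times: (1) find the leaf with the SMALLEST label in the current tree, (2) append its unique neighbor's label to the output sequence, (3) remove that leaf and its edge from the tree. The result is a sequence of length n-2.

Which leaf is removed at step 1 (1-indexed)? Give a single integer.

Step 1: current leaves = {3,6,7}. Remove leaf 3 (neighbor: 2).

Answer: 3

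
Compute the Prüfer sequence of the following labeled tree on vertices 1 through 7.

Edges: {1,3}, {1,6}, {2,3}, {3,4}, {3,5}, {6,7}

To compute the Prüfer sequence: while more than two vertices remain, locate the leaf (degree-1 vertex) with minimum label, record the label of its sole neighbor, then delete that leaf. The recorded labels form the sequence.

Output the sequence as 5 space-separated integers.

Step 1: leaves = {2,4,5,7}. Remove smallest leaf 2, emit neighbor 3.
Step 2: leaves = {4,5,7}. Remove smallest leaf 4, emit neighbor 3.
Step 3: leaves = {5,7}. Remove smallest leaf 5, emit neighbor 3.
Step 4: leaves = {3,7}. Remove smallest leaf 3, emit neighbor 1.
Step 5: leaves = {1,7}. Remove smallest leaf 1, emit neighbor 6.
Done: 2 vertices remain (6, 7). Sequence = [3 3 3 1 6]

Answer: 3 3 3 1 6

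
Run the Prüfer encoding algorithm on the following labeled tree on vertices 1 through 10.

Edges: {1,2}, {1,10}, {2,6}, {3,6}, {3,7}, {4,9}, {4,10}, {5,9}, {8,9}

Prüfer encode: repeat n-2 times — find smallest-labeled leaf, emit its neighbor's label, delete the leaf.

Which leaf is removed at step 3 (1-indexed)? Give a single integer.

Step 1: current leaves = {5,7,8}. Remove leaf 5 (neighbor: 9).
Step 2: current leaves = {7,8}. Remove leaf 7 (neighbor: 3).
Step 3: current leaves = {3,8}. Remove leaf 3 (neighbor: 6).

Answer: 3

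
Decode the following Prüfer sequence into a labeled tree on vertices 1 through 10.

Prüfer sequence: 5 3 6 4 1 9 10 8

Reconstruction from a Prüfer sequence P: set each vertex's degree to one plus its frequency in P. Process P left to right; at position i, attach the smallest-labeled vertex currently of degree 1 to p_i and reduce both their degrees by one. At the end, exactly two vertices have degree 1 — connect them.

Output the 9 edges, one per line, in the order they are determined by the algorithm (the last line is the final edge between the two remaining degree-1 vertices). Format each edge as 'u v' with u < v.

Initial degrees: {1:2, 2:1, 3:2, 4:2, 5:2, 6:2, 7:1, 8:2, 9:2, 10:2}
Step 1: smallest deg-1 vertex = 2, p_1 = 5. Add edge {2,5}. Now deg[2]=0, deg[5]=1.
Step 2: smallest deg-1 vertex = 5, p_2 = 3. Add edge {3,5}. Now deg[5]=0, deg[3]=1.
Step 3: smallest deg-1 vertex = 3, p_3 = 6. Add edge {3,6}. Now deg[3]=0, deg[6]=1.
Step 4: smallest deg-1 vertex = 6, p_4 = 4. Add edge {4,6}. Now deg[6]=0, deg[4]=1.
Step 5: smallest deg-1 vertex = 4, p_5 = 1. Add edge {1,4}. Now deg[4]=0, deg[1]=1.
Step 6: smallest deg-1 vertex = 1, p_6 = 9. Add edge {1,9}. Now deg[1]=0, deg[9]=1.
Step 7: smallest deg-1 vertex = 7, p_7 = 10. Add edge {7,10}. Now deg[7]=0, deg[10]=1.
Step 8: smallest deg-1 vertex = 9, p_8 = 8. Add edge {8,9}. Now deg[9]=0, deg[8]=1.
Final: two remaining deg-1 vertices are 8, 10. Add edge {8,10}.

Answer: 2 5
3 5
3 6
4 6
1 4
1 9
7 10
8 9
8 10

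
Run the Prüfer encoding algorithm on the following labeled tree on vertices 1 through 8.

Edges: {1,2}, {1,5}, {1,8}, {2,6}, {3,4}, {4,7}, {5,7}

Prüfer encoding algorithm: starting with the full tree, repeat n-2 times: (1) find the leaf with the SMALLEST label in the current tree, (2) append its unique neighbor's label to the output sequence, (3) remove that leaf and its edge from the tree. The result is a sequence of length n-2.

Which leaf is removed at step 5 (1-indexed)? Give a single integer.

Answer: 7

Derivation:
Step 1: current leaves = {3,6,8}. Remove leaf 3 (neighbor: 4).
Step 2: current leaves = {4,6,8}. Remove leaf 4 (neighbor: 7).
Step 3: current leaves = {6,7,8}. Remove leaf 6 (neighbor: 2).
Step 4: current leaves = {2,7,8}. Remove leaf 2 (neighbor: 1).
Step 5: current leaves = {7,8}. Remove leaf 7 (neighbor: 5).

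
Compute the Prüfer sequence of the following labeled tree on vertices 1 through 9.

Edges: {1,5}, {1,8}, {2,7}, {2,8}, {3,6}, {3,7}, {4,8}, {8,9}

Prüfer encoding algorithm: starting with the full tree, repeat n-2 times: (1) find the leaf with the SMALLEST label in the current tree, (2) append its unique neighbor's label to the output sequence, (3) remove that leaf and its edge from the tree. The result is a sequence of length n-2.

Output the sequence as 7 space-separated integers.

Answer: 8 1 8 3 7 2 8

Derivation:
Step 1: leaves = {4,5,6,9}. Remove smallest leaf 4, emit neighbor 8.
Step 2: leaves = {5,6,9}. Remove smallest leaf 5, emit neighbor 1.
Step 3: leaves = {1,6,9}. Remove smallest leaf 1, emit neighbor 8.
Step 4: leaves = {6,9}. Remove smallest leaf 6, emit neighbor 3.
Step 5: leaves = {3,9}. Remove smallest leaf 3, emit neighbor 7.
Step 6: leaves = {7,9}. Remove smallest leaf 7, emit neighbor 2.
Step 7: leaves = {2,9}. Remove smallest leaf 2, emit neighbor 8.
Done: 2 vertices remain (8, 9). Sequence = [8 1 8 3 7 2 8]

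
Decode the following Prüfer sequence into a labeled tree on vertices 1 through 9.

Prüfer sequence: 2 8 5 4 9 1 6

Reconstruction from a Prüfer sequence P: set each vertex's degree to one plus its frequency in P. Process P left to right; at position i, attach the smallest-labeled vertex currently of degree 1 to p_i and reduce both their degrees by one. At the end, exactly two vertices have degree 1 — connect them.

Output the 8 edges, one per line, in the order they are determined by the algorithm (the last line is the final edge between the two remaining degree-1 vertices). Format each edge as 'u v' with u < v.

Initial degrees: {1:2, 2:2, 3:1, 4:2, 5:2, 6:2, 7:1, 8:2, 9:2}
Step 1: smallest deg-1 vertex = 3, p_1 = 2. Add edge {2,3}. Now deg[3]=0, deg[2]=1.
Step 2: smallest deg-1 vertex = 2, p_2 = 8. Add edge {2,8}. Now deg[2]=0, deg[8]=1.
Step 3: smallest deg-1 vertex = 7, p_3 = 5. Add edge {5,7}. Now deg[7]=0, deg[5]=1.
Step 4: smallest deg-1 vertex = 5, p_4 = 4. Add edge {4,5}. Now deg[5]=0, deg[4]=1.
Step 5: smallest deg-1 vertex = 4, p_5 = 9. Add edge {4,9}. Now deg[4]=0, deg[9]=1.
Step 6: smallest deg-1 vertex = 8, p_6 = 1. Add edge {1,8}. Now deg[8]=0, deg[1]=1.
Step 7: smallest deg-1 vertex = 1, p_7 = 6. Add edge {1,6}. Now deg[1]=0, deg[6]=1.
Final: two remaining deg-1 vertices are 6, 9. Add edge {6,9}.

Answer: 2 3
2 8
5 7
4 5
4 9
1 8
1 6
6 9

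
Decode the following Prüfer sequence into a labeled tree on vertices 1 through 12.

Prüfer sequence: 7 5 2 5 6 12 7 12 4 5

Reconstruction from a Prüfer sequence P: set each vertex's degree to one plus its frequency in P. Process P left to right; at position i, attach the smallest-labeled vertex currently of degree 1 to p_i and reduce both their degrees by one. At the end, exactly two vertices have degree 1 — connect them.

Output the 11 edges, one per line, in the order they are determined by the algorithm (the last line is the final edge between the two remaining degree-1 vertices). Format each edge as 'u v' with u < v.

Answer: 1 7
3 5
2 8
2 5
6 9
6 12
7 10
7 12
4 11
4 5
5 12

Derivation:
Initial degrees: {1:1, 2:2, 3:1, 4:2, 5:4, 6:2, 7:3, 8:1, 9:1, 10:1, 11:1, 12:3}
Step 1: smallest deg-1 vertex = 1, p_1 = 7. Add edge {1,7}. Now deg[1]=0, deg[7]=2.
Step 2: smallest deg-1 vertex = 3, p_2 = 5. Add edge {3,5}. Now deg[3]=0, deg[5]=3.
Step 3: smallest deg-1 vertex = 8, p_3 = 2. Add edge {2,8}. Now deg[8]=0, deg[2]=1.
Step 4: smallest deg-1 vertex = 2, p_4 = 5. Add edge {2,5}. Now deg[2]=0, deg[5]=2.
Step 5: smallest deg-1 vertex = 9, p_5 = 6. Add edge {6,9}. Now deg[9]=0, deg[6]=1.
Step 6: smallest deg-1 vertex = 6, p_6 = 12. Add edge {6,12}. Now deg[6]=0, deg[12]=2.
Step 7: smallest deg-1 vertex = 10, p_7 = 7. Add edge {7,10}. Now deg[10]=0, deg[7]=1.
Step 8: smallest deg-1 vertex = 7, p_8 = 12. Add edge {7,12}. Now deg[7]=0, deg[12]=1.
Step 9: smallest deg-1 vertex = 11, p_9 = 4. Add edge {4,11}. Now deg[11]=0, deg[4]=1.
Step 10: smallest deg-1 vertex = 4, p_10 = 5. Add edge {4,5}. Now deg[4]=0, deg[5]=1.
Final: two remaining deg-1 vertices are 5, 12. Add edge {5,12}.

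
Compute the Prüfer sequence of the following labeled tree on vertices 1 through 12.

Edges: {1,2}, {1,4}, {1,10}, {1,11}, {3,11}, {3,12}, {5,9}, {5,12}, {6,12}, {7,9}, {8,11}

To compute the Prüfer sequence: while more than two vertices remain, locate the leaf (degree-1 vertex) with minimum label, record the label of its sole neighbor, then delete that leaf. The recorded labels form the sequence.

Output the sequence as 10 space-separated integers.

Answer: 1 1 12 9 11 5 12 1 11 3

Derivation:
Step 1: leaves = {2,4,6,7,8,10}. Remove smallest leaf 2, emit neighbor 1.
Step 2: leaves = {4,6,7,8,10}. Remove smallest leaf 4, emit neighbor 1.
Step 3: leaves = {6,7,8,10}. Remove smallest leaf 6, emit neighbor 12.
Step 4: leaves = {7,8,10}. Remove smallest leaf 7, emit neighbor 9.
Step 5: leaves = {8,9,10}. Remove smallest leaf 8, emit neighbor 11.
Step 6: leaves = {9,10}. Remove smallest leaf 9, emit neighbor 5.
Step 7: leaves = {5,10}. Remove smallest leaf 5, emit neighbor 12.
Step 8: leaves = {10,12}. Remove smallest leaf 10, emit neighbor 1.
Step 9: leaves = {1,12}. Remove smallest leaf 1, emit neighbor 11.
Step 10: leaves = {11,12}. Remove smallest leaf 11, emit neighbor 3.
Done: 2 vertices remain (3, 12). Sequence = [1 1 12 9 11 5 12 1 11 3]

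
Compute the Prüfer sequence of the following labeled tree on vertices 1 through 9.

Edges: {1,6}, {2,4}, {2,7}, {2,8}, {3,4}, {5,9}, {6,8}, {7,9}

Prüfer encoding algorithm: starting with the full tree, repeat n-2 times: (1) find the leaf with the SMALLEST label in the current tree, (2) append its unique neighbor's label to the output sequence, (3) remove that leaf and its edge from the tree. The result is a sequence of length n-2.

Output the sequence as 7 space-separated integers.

Step 1: leaves = {1,3,5}. Remove smallest leaf 1, emit neighbor 6.
Step 2: leaves = {3,5,6}. Remove smallest leaf 3, emit neighbor 4.
Step 3: leaves = {4,5,6}. Remove smallest leaf 4, emit neighbor 2.
Step 4: leaves = {5,6}. Remove smallest leaf 5, emit neighbor 9.
Step 5: leaves = {6,9}. Remove smallest leaf 6, emit neighbor 8.
Step 6: leaves = {8,9}. Remove smallest leaf 8, emit neighbor 2.
Step 7: leaves = {2,9}. Remove smallest leaf 2, emit neighbor 7.
Done: 2 vertices remain (7, 9). Sequence = [6 4 2 9 8 2 7]

Answer: 6 4 2 9 8 2 7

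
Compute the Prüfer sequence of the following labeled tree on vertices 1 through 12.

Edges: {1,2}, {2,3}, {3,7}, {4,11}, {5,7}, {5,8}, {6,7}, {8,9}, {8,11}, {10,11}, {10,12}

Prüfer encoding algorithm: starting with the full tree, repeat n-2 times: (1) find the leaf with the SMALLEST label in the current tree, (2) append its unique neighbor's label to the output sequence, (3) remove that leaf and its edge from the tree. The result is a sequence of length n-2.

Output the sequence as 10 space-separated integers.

Answer: 2 3 7 11 7 5 8 8 11 10

Derivation:
Step 1: leaves = {1,4,6,9,12}. Remove smallest leaf 1, emit neighbor 2.
Step 2: leaves = {2,4,6,9,12}. Remove smallest leaf 2, emit neighbor 3.
Step 3: leaves = {3,4,6,9,12}. Remove smallest leaf 3, emit neighbor 7.
Step 4: leaves = {4,6,9,12}. Remove smallest leaf 4, emit neighbor 11.
Step 5: leaves = {6,9,12}. Remove smallest leaf 6, emit neighbor 7.
Step 6: leaves = {7,9,12}. Remove smallest leaf 7, emit neighbor 5.
Step 7: leaves = {5,9,12}. Remove smallest leaf 5, emit neighbor 8.
Step 8: leaves = {9,12}. Remove smallest leaf 9, emit neighbor 8.
Step 9: leaves = {8,12}. Remove smallest leaf 8, emit neighbor 11.
Step 10: leaves = {11,12}. Remove smallest leaf 11, emit neighbor 10.
Done: 2 vertices remain (10, 12). Sequence = [2 3 7 11 7 5 8 8 11 10]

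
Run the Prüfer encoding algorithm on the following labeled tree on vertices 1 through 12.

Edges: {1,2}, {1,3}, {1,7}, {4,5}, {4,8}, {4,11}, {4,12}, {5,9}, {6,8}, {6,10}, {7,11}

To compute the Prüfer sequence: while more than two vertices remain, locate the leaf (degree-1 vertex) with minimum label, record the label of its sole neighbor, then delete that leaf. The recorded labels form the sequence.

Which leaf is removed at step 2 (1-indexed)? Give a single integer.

Step 1: current leaves = {2,3,9,10,12}. Remove leaf 2 (neighbor: 1).
Step 2: current leaves = {3,9,10,12}. Remove leaf 3 (neighbor: 1).

Answer: 3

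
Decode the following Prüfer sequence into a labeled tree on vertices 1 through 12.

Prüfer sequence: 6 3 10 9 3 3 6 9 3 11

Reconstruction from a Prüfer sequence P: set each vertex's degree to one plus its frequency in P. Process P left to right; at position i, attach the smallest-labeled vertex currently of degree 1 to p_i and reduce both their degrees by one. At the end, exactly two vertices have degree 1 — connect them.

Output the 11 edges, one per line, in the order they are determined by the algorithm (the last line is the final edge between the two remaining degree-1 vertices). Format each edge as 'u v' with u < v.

Initial degrees: {1:1, 2:1, 3:5, 4:1, 5:1, 6:3, 7:1, 8:1, 9:3, 10:2, 11:2, 12:1}
Step 1: smallest deg-1 vertex = 1, p_1 = 6. Add edge {1,6}. Now deg[1]=0, deg[6]=2.
Step 2: smallest deg-1 vertex = 2, p_2 = 3. Add edge {2,3}. Now deg[2]=0, deg[3]=4.
Step 3: smallest deg-1 vertex = 4, p_3 = 10. Add edge {4,10}. Now deg[4]=0, deg[10]=1.
Step 4: smallest deg-1 vertex = 5, p_4 = 9. Add edge {5,9}. Now deg[5]=0, deg[9]=2.
Step 5: smallest deg-1 vertex = 7, p_5 = 3. Add edge {3,7}. Now deg[7]=0, deg[3]=3.
Step 6: smallest deg-1 vertex = 8, p_6 = 3. Add edge {3,8}. Now deg[8]=0, deg[3]=2.
Step 7: smallest deg-1 vertex = 10, p_7 = 6. Add edge {6,10}. Now deg[10]=0, deg[6]=1.
Step 8: smallest deg-1 vertex = 6, p_8 = 9. Add edge {6,9}. Now deg[6]=0, deg[9]=1.
Step 9: smallest deg-1 vertex = 9, p_9 = 3. Add edge {3,9}. Now deg[9]=0, deg[3]=1.
Step 10: smallest deg-1 vertex = 3, p_10 = 11. Add edge {3,11}. Now deg[3]=0, deg[11]=1.
Final: two remaining deg-1 vertices are 11, 12. Add edge {11,12}.

Answer: 1 6
2 3
4 10
5 9
3 7
3 8
6 10
6 9
3 9
3 11
11 12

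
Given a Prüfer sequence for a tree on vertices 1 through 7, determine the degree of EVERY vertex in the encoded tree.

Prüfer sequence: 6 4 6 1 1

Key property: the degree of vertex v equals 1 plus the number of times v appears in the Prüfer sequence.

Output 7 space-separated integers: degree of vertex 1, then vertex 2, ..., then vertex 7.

Answer: 3 1 1 2 1 3 1

Derivation:
p_1 = 6: count[6] becomes 1
p_2 = 4: count[4] becomes 1
p_3 = 6: count[6] becomes 2
p_4 = 1: count[1] becomes 1
p_5 = 1: count[1] becomes 2
Degrees (1 + count): deg[1]=1+2=3, deg[2]=1+0=1, deg[3]=1+0=1, deg[4]=1+1=2, deg[5]=1+0=1, deg[6]=1+2=3, deg[7]=1+0=1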